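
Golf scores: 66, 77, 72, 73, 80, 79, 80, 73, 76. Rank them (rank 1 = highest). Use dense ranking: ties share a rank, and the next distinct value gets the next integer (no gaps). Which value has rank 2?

79

Sorted (descending): 80, 80, 79, 77, 76, 73, 73, 72, 66
The 2 values of 80 share dense rank 1.
The 2 values of 73 share dense rank 5.
Remaining distinct values take the next consecutive integers.
Rank 2 → value 79.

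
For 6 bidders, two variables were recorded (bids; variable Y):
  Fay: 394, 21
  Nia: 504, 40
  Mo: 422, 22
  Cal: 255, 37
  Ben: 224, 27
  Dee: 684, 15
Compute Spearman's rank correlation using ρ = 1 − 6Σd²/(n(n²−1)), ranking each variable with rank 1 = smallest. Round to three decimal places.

Ranks of variable 1: 3, 5, 4, 2, 1, 6
Ranks of variable 2: 2, 6, 3, 5, 4, 1
d = r₁ − r₂: 1, -1, 1, -3, -3, 5
d²: 1, 1, 1, 9, 9, 25; Σd² = 46
ρ = 1 − 6·46/(6·35) = 1 − 276/210 = -0.314

-0.314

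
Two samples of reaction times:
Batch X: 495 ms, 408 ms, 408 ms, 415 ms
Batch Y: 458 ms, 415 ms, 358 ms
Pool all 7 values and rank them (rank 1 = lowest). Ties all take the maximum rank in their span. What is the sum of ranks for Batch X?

Sorted (ascending): 358, 408, 408, 415, 415, 458, 495
The 2 values of 408 occupy positions 2–3 → each gets rank 3.
The 2 values of 415 occupy positions 4–5 → each gets rank 5.
Batch X values → pooled ranks: 495→7, 408→3, 408→3, 415→5
Rank sum = 7 + 3 + 3 + 5 = 18

18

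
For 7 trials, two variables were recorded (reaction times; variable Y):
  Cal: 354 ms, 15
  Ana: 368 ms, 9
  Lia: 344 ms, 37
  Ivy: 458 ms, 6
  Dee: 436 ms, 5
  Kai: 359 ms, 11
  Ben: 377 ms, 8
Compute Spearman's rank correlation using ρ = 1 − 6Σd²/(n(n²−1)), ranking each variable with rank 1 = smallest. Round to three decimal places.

Ranks of variable 1: 2, 4, 1, 7, 6, 3, 5
Ranks of variable 2: 6, 4, 7, 2, 1, 5, 3
d = r₁ − r₂: -4, 0, -6, 5, 5, -2, 2
d²: 16, 0, 36, 25, 25, 4, 4; Σd² = 110
ρ = 1 − 6·110/(7·48) = 1 − 660/336 = -0.964

-0.964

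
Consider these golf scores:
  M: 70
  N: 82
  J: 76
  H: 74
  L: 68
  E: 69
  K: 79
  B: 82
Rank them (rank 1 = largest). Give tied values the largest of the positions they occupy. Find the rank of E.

Sorted (descending): 82, 82, 79, 76, 74, 70, 69, 68
The 2 values of 82 occupy positions 1–2 → each gets rank 2.
E has value 69 → rank 7.

7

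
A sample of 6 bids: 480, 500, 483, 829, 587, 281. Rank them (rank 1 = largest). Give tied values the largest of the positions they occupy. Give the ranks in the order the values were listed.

5, 3, 4, 1, 2, 6

Sorted (descending): 829, 587, 500, 483, 480, 281
No ties — each value takes its position as its rank.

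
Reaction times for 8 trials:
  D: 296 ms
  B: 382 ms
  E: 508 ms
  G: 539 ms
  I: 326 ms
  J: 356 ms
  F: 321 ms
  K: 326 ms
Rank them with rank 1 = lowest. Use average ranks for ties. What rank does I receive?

3.5

Sorted (ascending): 296, 321, 326, 326, 356, 382, 508, 539
The 2 values of 326 occupy positions 3–4 → average rank (3+4)/2 = 3.5.
I has value 326 ms → rank 3.5.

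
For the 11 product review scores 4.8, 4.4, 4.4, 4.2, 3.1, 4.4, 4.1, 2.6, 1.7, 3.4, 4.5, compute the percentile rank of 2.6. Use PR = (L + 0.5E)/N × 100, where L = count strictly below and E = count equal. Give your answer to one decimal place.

N = 11.
Strictly below 2.6: 1. Equal to 2.6: 1.
PR = (1 + 0.5·1)/11 × 100 = 13.6

13.6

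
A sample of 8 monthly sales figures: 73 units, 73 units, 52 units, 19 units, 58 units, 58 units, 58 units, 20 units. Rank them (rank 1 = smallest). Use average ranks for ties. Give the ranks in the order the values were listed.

7.5, 7.5, 3, 1, 5, 5, 5, 2

Sorted (ascending): 19, 20, 52, 58, 58, 58, 73, 73
The 3 values of 58 occupy positions 4–6 → average rank 5.
The 2 values of 73 occupy positions 7–8 → average rank (7+8)/2 = 7.5.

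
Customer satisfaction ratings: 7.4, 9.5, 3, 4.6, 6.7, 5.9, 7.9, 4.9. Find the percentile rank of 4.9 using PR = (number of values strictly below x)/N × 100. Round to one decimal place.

N = 8.
Strictly below 4.9: 2. Equal to 4.9: 1.
PR = 2/8 × 100 = 25.0

25.0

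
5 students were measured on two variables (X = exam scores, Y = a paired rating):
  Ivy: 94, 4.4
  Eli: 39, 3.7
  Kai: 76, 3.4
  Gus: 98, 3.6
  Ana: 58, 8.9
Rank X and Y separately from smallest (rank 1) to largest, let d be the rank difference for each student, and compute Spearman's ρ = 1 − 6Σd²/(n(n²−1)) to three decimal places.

-0.300

Ranks of variable 1: 4, 1, 3, 5, 2
Ranks of variable 2: 4, 3, 1, 2, 5
d = r₁ − r₂: 0, -2, 2, 3, -3
d²: 0, 4, 4, 9, 9; Σd² = 26
ρ = 1 − 6·26/(5·24) = 1 − 156/120 = -0.300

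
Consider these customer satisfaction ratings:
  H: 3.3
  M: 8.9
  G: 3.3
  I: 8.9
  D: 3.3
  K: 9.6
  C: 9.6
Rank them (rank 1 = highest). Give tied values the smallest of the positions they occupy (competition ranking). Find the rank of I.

Sorted (descending): 9.6, 9.6, 8.9, 8.9, 3.3, 3.3, 3.3
The 2 values of 9.6 occupy positions 1–2 → each gets rank 1.
The 2 values of 8.9 occupy positions 3–4 → each gets rank 3.
The 3 values of 3.3 occupy positions 5–7 → each gets rank 5.
I has value 8.9 → rank 3.

3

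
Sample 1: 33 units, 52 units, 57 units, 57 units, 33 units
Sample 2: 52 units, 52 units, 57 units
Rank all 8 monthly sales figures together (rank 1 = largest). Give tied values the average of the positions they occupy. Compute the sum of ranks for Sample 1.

24

Sorted (descending): 57, 57, 57, 52, 52, 52, 33, 33
The 3 values of 57 occupy positions 1–3 → average rank 2.
The 3 values of 52 occupy positions 4–6 → average rank 5.
The 2 values of 33 occupy positions 7–8 → average rank (7+8)/2 = 7.5.
Sample 1 values → pooled ranks: 33→7.5, 52→5, 57→2, 57→2, 33→7.5
Rank sum = 7.5 + 5 + 2 + 2 + 7.5 = 24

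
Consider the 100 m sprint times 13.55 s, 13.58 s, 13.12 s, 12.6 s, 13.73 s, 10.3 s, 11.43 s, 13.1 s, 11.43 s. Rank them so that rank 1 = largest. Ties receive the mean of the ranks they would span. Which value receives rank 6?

12.6

Sorted (descending): 13.73, 13.58, 13.55, 13.12, 13.1, 12.6, 11.43, 11.43, 10.3
The 2 values of 11.43 occupy positions 7–8 → average rank (7+8)/2 = 7.5.
Rank 6 → value 12.6.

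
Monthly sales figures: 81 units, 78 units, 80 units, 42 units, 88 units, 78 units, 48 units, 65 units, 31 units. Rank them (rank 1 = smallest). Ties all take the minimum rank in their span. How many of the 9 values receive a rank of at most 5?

Sorted (ascending): 31, 42, 48, 65, 78, 78, 80, 81, 88
The 2 values of 78 occupy positions 5–6 → each gets rank 5.
Ranks ≤ 5: {1, 2, 3, 4, 5, 5} → 6 values.

6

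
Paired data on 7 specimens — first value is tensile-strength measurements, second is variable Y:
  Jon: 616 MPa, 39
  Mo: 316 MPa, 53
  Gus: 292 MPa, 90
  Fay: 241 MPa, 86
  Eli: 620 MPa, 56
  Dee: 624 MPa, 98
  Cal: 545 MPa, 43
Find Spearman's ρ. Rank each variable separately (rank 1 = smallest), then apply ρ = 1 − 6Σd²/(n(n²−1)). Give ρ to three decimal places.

0.000

Ranks of variable 1: 5, 3, 2, 1, 6, 7, 4
Ranks of variable 2: 1, 3, 6, 5, 4, 7, 2
d = r₁ − r₂: 4, 0, -4, -4, 2, 0, 2
d²: 16, 0, 16, 16, 4, 0, 4; Σd² = 56
ρ = 1 − 6·56/(7·48) = 1 − 336/336 = 0.000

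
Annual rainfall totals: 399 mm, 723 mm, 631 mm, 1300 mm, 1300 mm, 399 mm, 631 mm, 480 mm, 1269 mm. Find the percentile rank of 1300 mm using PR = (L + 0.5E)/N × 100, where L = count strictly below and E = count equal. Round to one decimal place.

N = 9.
Strictly below 1300: 7. Equal to 1300: 2.
PR = (7 + 0.5·2)/9 × 100 = 88.9

88.9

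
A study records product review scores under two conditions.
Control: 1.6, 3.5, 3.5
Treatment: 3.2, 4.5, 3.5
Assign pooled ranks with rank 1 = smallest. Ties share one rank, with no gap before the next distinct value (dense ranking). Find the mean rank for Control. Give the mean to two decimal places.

2.33

Sorted (ascending): 1.6, 3.2, 3.5, 3.5, 3.5, 4.5
The 3 values of 3.5 share dense rank 3.
Remaining distinct values take the next consecutive integers.
Control values → pooled ranks: 1.6→1, 3.5→3, 3.5→3
Mean rank = (1 + 3 + 3) / 3 = 2.33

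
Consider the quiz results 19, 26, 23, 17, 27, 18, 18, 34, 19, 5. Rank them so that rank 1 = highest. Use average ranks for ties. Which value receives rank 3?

26

Sorted (descending): 34, 27, 26, 23, 19, 19, 18, 18, 17, 5
The 2 values of 19 occupy positions 5–6 → average rank (5+6)/2 = 5.5.
The 2 values of 18 occupy positions 7–8 → average rank (7+8)/2 = 7.5.
Rank 3 → value 26.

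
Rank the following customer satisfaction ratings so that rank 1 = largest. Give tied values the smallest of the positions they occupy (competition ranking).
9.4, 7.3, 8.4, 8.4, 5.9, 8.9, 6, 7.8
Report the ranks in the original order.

Sorted (descending): 9.4, 8.9, 8.4, 8.4, 7.8, 7.3, 6, 5.9
The 2 values of 8.4 occupy positions 3–4 → each gets rank 3.

1, 6, 3, 3, 8, 2, 7, 5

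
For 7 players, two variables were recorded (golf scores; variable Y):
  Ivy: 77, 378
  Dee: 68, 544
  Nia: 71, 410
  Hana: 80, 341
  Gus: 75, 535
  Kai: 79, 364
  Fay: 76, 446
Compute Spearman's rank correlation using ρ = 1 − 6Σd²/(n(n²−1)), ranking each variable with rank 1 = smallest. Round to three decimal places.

-0.893

Ranks of variable 1: 5, 1, 2, 7, 3, 6, 4
Ranks of variable 2: 3, 7, 4, 1, 6, 2, 5
d = r₁ − r₂: 2, -6, -2, 6, -3, 4, -1
d²: 4, 36, 4, 36, 9, 16, 1; Σd² = 106
ρ = 1 − 6·106/(7·48) = 1 − 636/336 = -0.893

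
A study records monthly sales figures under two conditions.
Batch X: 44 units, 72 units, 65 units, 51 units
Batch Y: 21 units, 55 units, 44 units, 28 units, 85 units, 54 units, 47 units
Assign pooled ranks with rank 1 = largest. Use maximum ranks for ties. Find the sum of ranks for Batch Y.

Sorted (descending): 85, 72, 65, 55, 54, 51, 47, 44, 44, 28, 21
The 2 values of 44 occupy positions 8–9 → each gets rank 9.
Batch Y values → pooled ranks: 21→11, 55→4, 44→9, 28→10, 85→1, 54→5, 47→7
Rank sum = 11 + 4 + 9 + 10 + 1 + 5 + 7 = 47

47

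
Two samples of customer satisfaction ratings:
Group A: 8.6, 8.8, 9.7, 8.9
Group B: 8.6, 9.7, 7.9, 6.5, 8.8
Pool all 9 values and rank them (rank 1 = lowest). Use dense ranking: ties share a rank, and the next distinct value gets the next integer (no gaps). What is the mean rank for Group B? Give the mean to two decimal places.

Sorted (ascending): 6.5, 7.9, 8.6, 8.6, 8.8, 8.8, 8.9, 9.7, 9.7
The 2 values of 8.6 share dense rank 3.
The 2 values of 8.8 share dense rank 4.
The 2 values of 9.7 share dense rank 6.
Remaining distinct values take the next consecutive integers.
Group B values → pooled ranks: 8.6→3, 9.7→6, 7.9→2, 6.5→1, 8.8→4
Mean rank = (3 + 6 + 2 + 1 + 4) / 5 = 3.20

3.20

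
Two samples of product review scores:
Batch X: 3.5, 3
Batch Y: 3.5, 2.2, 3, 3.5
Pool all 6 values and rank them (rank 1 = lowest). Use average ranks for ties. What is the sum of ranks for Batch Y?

Sorted (ascending): 2.2, 3, 3, 3.5, 3.5, 3.5
The 2 values of 3 occupy positions 2–3 → average rank (2+3)/2 = 2.5.
The 3 values of 3.5 occupy positions 4–6 → average rank 5.
Batch Y values → pooled ranks: 3.5→5, 2.2→1, 3→2.5, 3.5→5
Rank sum = 5 + 1 + 2.5 + 5 = 13.5

13.5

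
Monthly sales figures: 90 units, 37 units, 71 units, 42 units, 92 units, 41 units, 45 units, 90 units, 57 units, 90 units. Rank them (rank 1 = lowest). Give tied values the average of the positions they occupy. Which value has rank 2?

Sorted (ascending): 37, 41, 42, 45, 57, 71, 90, 90, 90, 92
The 3 values of 90 occupy positions 7–9 → average rank 8.
Rank 2 → value 41.

41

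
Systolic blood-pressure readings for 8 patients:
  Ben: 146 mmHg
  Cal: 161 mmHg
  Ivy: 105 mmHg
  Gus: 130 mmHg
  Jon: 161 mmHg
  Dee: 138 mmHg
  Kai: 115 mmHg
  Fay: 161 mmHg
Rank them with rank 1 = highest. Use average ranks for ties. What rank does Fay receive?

2

Sorted (descending): 161, 161, 161, 146, 138, 130, 115, 105
The 3 values of 161 occupy positions 1–3 → average rank 2.
Fay has value 161 mmHg → rank 2.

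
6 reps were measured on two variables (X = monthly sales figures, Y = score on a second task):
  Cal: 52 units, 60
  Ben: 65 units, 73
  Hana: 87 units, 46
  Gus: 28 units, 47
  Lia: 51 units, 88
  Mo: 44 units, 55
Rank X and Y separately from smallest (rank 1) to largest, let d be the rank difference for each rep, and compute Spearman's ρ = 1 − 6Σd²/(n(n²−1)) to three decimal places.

Ranks of variable 1: 4, 5, 6, 1, 3, 2
Ranks of variable 2: 4, 5, 1, 2, 6, 3
d = r₁ − r₂: 0, 0, 5, -1, -3, -1
d²: 0, 0, 25, 1, 9, 1; Σd² = 36
ρ = 1 − 6·36/(6·35) = 1 − 216/210 = -0.029

-0.029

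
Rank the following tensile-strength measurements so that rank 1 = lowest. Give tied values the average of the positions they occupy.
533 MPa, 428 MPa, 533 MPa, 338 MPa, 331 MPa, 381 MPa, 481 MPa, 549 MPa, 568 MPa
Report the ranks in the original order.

6.5, 4, 6.5, 2, 1, 3, 5, 8, 9

Sorted (ascending): 331, 338, 381, 428, 481, 533, 533, 549, 568
The 2 values of 533 occupy positions 6–7 → average rank (6+7)/2 = 6.5.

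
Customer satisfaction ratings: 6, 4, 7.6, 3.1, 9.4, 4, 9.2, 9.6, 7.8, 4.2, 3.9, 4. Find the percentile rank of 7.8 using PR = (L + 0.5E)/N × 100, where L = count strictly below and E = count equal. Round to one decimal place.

70.8

N = 12.
Strictly below 7.8: 8. Equal to 7.8: 1.
PR = (8 + 0.5·1)/12 × 100 = 70.8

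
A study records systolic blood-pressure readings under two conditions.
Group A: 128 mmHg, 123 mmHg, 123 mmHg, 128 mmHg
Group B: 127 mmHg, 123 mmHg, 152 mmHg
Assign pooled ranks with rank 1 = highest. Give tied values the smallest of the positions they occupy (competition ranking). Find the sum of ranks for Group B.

10

Sorted (descending): 152, 128, 128, 127, 123, 123, 123
The 2 values of 128 occupy positions 2–3 → each gets rank 2.
The 3 values of 123 occupy positions 5–7 → each gets rank 5.
Group B values → pooled ranks: 127→4, 123→5, 152→1
Rank sum = 4 + 5 + 1 = 10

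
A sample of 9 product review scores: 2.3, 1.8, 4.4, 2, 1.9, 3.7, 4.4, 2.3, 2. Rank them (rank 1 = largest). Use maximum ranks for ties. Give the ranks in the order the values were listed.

Sorted (descending): 4.4, 4.4, 3.7, 2.3, 2.3, 2, 2, 1.9, 1.8
The 2 values of 4.4 occupy positions 1–2 → each gets rank 2.
The 2 values of 2.3 occupy positions 4–5 → each gets rank 5.
The 2 values of 2 occupy positions 6–7 → each gets rank 7.

5, 9, 2, 7, 8, 3, 2, 5, 7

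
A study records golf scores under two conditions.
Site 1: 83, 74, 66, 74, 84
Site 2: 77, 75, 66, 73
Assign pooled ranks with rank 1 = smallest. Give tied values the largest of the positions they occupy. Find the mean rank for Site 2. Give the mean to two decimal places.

4.50

Sorted (ascending): 66, 66, 73, 74, 74, 75, 77, 83, 84
The 2 values of 66 occupy positions 1–2 → each gets rank 2.
The 2 values of 74 occupy positions 4–5 → each gets rank 5.
Site 2 values → pooled ranks: 77→7, 75→6, 66→2, 73→3
Mean rank = (7 + 6 + 2 + 3) / 4 = 4.50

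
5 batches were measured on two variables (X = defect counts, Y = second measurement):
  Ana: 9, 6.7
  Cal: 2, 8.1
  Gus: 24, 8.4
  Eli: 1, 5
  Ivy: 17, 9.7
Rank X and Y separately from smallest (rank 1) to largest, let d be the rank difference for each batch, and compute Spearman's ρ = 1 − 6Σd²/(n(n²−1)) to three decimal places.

0.800

Ranks of variable 1: 3, 2, 5, 1, 4
Ranks of variable 2: 2, 3, 4, 1, 5
d = r₁ − r₂: 1, -1, 1, 0, -1
d²: 1, 1, 1, 0, 1; Σd² = 4
ρ = 1 − 6·4/(5·24) = 1 − 24/120 = 0.800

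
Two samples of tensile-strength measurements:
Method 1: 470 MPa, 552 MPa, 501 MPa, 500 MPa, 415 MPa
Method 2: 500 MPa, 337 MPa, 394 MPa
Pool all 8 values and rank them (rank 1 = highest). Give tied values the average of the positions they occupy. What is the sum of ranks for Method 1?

Sorted (descending): 552, 501, 500, 500, 470, 415, 394, 337
The 2 values of 500 occupy positions 3–4 → average rank (3+4)/2 = 3.5.
Method 1 values → pooled ranks: 470→5, 552→1, 501→2, 500→3.5, 415→6
Rank sum = 5 + 1 + 2 + 3.5 + 6 = 17.5

17.5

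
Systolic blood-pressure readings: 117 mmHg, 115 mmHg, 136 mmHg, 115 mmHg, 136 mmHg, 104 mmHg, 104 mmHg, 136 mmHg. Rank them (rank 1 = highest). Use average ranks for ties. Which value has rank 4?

Sorted (descending): 136, 136, 136, 117, 115, 115, 104, 104
The 3 values of 136 occupy positions 1–3 → average rank 2.
The 2 values of 115 occupy positions 5–6 → average rank (5+6)/2 = 5.5.
The 2 values of 104 occupy positions 7–8 → average rank (7+8)/2 = 7.5.
Rank 4 → value 117.

117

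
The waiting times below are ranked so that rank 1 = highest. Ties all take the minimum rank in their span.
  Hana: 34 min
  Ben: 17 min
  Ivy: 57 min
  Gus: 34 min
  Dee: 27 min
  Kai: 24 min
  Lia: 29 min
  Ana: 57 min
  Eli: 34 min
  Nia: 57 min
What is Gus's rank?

Sorted (descending): 57, 57, 57, 34, 34, 34, 29, 27, 24, 17
The 3 values of 57 occupy positions 1–3 → each gets rank 1.
The 3 values of 34 occupy positions 4–6 → each gets rank 4.
Gus has value 34 min → rank 4.

4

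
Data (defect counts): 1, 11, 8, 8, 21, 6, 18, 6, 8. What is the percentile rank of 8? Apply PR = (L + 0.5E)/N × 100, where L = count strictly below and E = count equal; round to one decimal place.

N = 9.
Strictly below 8: 3. Equal to 8: 3.
PR = (3 + 0.5·3)/9 × 100 = 50.0

50.0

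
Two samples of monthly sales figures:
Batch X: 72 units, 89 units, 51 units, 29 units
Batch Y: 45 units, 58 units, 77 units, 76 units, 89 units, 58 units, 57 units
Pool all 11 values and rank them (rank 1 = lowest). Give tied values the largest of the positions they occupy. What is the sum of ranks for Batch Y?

46

Sorted (ascending): 29, 45, 51, 57, 58, 58, 72, 76, 77, 89, 89
The 2 values of 58 occupy positions 5–6 → each gets rank 6.
The 2 values of 89 occupy positions 10–11 → each gets rank 11.
Batch Y values → pooled ranks: 45→2, 58→6, 77→9, 76→8, 89→11, 58→6, 57→4
Rank sum = 2 + 6 + 9 + 8 + 11 + 6 + 4 = 46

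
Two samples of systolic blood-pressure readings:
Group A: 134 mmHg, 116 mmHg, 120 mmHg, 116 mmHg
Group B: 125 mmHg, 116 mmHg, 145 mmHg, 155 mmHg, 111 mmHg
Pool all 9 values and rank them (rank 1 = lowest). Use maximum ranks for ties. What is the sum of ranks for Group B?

28

Sorted (ascending): 111, 116, 116, 116, 120, 125, 134, 145, 155
The 3 values of 116 occupy positions 2–4 → each gets rank 4.
Group B values → pooled ranks: 125→6, 116→4, 145→8, 155→9, 111→1
Rank sum = 6 + 4 + 8 + 9 + 1 = 28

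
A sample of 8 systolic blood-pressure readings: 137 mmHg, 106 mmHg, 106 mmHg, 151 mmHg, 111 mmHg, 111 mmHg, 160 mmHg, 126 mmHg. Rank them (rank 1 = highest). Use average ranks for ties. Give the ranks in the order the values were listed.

Sorted (descending): 160, 151, 137, 126, 111, 111, 106, 106
The 2 values of 111 occupy positions 5–6 → average rank (5+6)/2 = 5.5.
The 2 values of 106 occupy positions 7–8 → average rank (7+8)/2 = 7.5.

3, 7.5, 7.5, 2, 5.5, 5.5, 1, 4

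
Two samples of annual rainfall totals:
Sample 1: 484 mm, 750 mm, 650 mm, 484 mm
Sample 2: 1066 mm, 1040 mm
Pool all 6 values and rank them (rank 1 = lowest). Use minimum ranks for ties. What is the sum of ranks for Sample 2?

11

Sorted (ascending): 484, 484, 650, 750, 1040, 1066
The 2 values of 484 occupy positions 1–2 → each gets rank 1.
Sample 2 values → pooled ranks: 1066→6, 1040→5
Rank sum = 6 + 5 = 11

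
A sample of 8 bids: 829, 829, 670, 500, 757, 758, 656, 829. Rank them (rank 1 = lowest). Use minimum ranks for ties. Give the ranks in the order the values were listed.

6, 6, 3, 1, 4, 5, 2, 6

Sorted (ascending): 500, 656, 670, 757, 758, 829, 829, 829
The 3 values of 829 occupy positions 6–8 → each gets rank 6.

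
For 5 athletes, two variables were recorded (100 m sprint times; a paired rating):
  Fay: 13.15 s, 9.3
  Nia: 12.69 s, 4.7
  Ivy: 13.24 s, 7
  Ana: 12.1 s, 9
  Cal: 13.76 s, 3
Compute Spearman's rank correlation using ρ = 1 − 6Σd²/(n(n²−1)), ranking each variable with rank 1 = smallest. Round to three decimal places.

Ranks of variable 1: 3, 2, 4, 1, 5
Ranks of variable 2: 5, 2, 3, 4, 1
d = r₁ − r₂: -2, 0, 1, -3, 4
d²: 4, 0, 1, 9, 16; Σd² = 30
ρ = 1 − 6·30/(5·24) = 1 − 180/120 = -0.500

-0.500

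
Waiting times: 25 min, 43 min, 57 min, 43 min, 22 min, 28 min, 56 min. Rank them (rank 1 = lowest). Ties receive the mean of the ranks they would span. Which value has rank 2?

Sorted (ascending): 22, 25, 28, 43, 43, 56, 57
The 2 values of 43 occupy positions 4–5 → average rank (4+5)/2 = 4.5.
Rank 2 → value 25.

25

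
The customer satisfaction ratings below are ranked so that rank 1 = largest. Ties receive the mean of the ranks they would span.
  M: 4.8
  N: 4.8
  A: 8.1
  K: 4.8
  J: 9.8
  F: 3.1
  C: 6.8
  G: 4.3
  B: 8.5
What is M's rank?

6

Sorted (descending): 9.8, 8.5, 8.1, 6.8, 4.8, 4.8, 4.8, 4.3, 3.1
The 3 values of 4.8 occupy positions 5–7 → average rank 6.
M has value 4.8 → rank 6.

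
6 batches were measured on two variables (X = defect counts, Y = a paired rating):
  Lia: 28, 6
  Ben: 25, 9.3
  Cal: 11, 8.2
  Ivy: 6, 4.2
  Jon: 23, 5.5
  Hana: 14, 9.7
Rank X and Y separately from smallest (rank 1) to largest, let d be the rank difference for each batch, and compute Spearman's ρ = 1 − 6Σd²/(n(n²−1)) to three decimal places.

Ranks of variable 1: 6, 5, 2, 1, 4, 3
Ranks of variable 2: 3, 5, 4, 1, 2, 6
d = r₁ − r₂: 3, 0, -2, 0, 2, -3
d²: 9, 0, 4, 0, 4, 9; Σd² = 26
ρ = 1 − 6·26/(6·35) = 1 − 156/210 = 0.257

0.257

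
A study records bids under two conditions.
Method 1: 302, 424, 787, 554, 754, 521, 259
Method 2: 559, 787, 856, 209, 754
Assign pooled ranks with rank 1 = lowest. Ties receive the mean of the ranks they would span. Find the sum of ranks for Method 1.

Sorted (ascending): 209, 259, 302, 424, 521, 554, 559, 754, 754, 787, 787, 856
The 2 values of 754 occupy positions 8–9 → average rank (8+9)/2 = 8.5.
The 2 values of 787 occupy positions 10–11 → average rank (10+11)/2 = 10.5.
Method 1 values → pooled ranks: 302→3, 424→4, 787→10.5, 554→6, 754→8.5, 521→5, 259→2
Rank sum = 3 + 4 + 10.5 + 6 + 8.5 + 5 + 2 = 39

39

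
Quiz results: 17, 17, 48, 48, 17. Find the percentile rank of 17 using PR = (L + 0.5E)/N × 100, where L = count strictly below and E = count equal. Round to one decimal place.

30.0

N = 5.
Strictly below 17: 0. Equal to 17: 3.
PR = (0 + 0.5·3)/5 × 100 = 30.0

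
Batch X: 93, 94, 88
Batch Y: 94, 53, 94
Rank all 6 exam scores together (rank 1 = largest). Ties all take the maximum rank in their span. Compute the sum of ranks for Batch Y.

Sorted (descending): 94, 94, 94, 93, 88, 53
The 3 values of 94 occupy positions 1–3 → each gets rank 3.
Batch Y values → pooled ranks: 94→3, 53→6, 94→3
Rank sum = 3 + 6 + 3 = 12

12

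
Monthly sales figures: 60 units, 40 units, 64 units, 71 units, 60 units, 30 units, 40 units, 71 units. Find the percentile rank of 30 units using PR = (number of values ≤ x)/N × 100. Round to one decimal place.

12.5

N = 8.
Strictly below 30: 0. Equal to 30: 1.
PR = 1/8 × 100 = 12.5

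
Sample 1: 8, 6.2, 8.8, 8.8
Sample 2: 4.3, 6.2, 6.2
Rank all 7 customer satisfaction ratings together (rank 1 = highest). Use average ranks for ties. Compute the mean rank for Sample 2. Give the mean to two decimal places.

5.67

Sorted (descending): 8.8, 8.8, 8, 6.2, 6.2, 6.2, 4.3
The 2 values of 8.8 occupy positions 1–2 → average rank (1+2)/2 = 1.5.
The 3 values of 6.2 occupy positions 4–6 → average rank 5.
Sample 2 values → pooled ranks: 4.3→7, 6.2→5, 6.2→5
Mean rank = (7 + 5 + 5) / 3 = 5.67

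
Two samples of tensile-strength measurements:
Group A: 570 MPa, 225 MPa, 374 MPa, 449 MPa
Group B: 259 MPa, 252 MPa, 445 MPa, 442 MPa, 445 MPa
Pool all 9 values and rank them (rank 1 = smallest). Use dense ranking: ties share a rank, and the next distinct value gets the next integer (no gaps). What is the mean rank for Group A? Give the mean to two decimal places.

5.00

Sorted (ascending): 225, 252, 259, 374, 442, 445, 445, 449, 570
The 2 values of 445 share dense rank 6.
Remaining distinct values take the next consecutive integers.
Group A values → pooled ranks: 570→8, 225→1, 374→4, 449→7
Mean rank = (8 + 1 + 4 + 7) / 4 = 5.00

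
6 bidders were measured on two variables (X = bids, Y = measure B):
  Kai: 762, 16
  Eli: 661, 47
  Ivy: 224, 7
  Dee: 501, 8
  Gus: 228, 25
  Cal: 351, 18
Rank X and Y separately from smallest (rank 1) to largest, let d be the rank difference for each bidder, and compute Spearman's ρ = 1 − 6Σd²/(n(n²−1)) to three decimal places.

Ranks of variable 1: 6, 5, 1, 4, 2, 3
Ranks of variable 2: 3, 6, 1, 2, 5, 4
d = r₁ − r₂: 3, -1, 0, 2, -3, -1
d²: 9, 1, 0, 4, 9, 1; Σd² = 24
ρ = 1 − 6·24/(6·35) = 1 − 144/210 = 0.314

0.314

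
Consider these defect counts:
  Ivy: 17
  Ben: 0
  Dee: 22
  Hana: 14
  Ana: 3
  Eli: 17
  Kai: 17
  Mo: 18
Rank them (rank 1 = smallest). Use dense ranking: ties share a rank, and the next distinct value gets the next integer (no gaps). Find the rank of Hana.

Sorted (ascending): 0, 3, 14, 17, 17, 17, 18, 22
The 3 values of 17 share dense rank 4.
Remaining distinct values take the next consecutive integers.
Hana has value 14 → rank 3.

3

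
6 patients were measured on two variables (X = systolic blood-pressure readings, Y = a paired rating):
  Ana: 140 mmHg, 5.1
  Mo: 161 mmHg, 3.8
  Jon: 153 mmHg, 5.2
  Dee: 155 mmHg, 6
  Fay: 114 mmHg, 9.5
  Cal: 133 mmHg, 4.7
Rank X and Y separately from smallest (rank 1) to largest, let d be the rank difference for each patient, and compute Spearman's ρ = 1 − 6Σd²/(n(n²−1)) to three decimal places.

Ranks of variable 1: 3, 6, 4, 5, 1, 2
Ranks of variable 2: 3, 1, 4, 5, 6, 2
d = r₁ − r₂: 0, 5, 0, 0, -5, 0
d²: 0, 25, 0, 0, 25, 0; Σd² = 50
ρ = 1 − 6·50/(6·35) = 1 − 300/210 = -0.429

-0.429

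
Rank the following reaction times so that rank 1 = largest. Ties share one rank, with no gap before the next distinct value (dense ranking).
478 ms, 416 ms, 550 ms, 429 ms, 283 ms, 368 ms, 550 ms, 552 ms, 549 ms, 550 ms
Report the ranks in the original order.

Sorted (descending): 552, 550, 550, 550, 549, 478, 429, 416, 368, 283
The 3 values of 550 share dense rank 2.
Remaining distinct values take the next consecutive integers.

4, 6, 2, 5, 8, 7, 2, 1, 3, 2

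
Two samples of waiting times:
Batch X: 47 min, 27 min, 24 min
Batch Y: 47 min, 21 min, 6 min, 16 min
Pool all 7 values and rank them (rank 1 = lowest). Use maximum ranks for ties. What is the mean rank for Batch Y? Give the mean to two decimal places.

3.25

Sorted (ascending): 6, 16, 21, 24, 27, 47, 47
The 2 values of 47 occupy positions 6–7 → each gets rank 7.
Batch Y values → pooled ranks: 47→7, 21→3, 6→1, 16→2
Mean rank = (7 + 3 + 1 + 2) / 4 = 3.25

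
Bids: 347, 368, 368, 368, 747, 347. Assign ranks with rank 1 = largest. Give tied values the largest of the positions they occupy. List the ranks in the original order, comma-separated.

6, 4, 4, 4, 1, 6

Sorted (descending): 747, 368, 368, 368, 347, 347
The 3 values of 368 occupy positions 2–4 → each gets rank 4.
The 2 values of 347 occupy positions 5–6 → each gets rank 6.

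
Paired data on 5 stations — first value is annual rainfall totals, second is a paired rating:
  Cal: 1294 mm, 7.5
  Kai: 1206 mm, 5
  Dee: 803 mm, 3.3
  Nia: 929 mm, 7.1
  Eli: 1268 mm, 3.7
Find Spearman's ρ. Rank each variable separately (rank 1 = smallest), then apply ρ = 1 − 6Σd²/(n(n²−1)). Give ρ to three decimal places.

Ranks of variable 1: 5, 3, 1, 2, 4
Ranks of variable 2: 5, 3, 1, 4, 2
d = r₁ − r₂: 0, 0, 0, -2, 2
d²: 0, 0, 0, 4, 4; Σd² = 8
ρ = 1 − 6·8/(5·24) = 1 − 48/120 = 0.600

0.600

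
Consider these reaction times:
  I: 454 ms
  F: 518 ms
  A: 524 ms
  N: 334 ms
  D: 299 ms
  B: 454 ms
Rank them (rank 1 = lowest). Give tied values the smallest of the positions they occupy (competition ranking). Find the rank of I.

3

Sorted (ascending): 299, 334, 454, 454, 518, 524
The 2 values of 454 occupy positions 3–4 → each gets rank 3.
I has value 454 ms → rank 3.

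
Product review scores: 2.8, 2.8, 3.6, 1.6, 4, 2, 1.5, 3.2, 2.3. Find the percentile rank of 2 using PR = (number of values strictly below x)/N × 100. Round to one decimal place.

22.2

N = 9.
Strictly below 2: 2. Equal to 2: 1.
PR = 2/9 × 100 = 22.2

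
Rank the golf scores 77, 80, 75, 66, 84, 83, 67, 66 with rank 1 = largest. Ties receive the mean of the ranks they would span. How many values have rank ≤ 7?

6

Sorted (descending): 84, 83, 80, 77, 75, 67, 66, 66
The 2 values of 66 occupy positions 7–8 → average rank (7+8)/2 = 7.5.
Ranks ≤ 7: {1, 2, 3, 4, 5, 6} → 6 values.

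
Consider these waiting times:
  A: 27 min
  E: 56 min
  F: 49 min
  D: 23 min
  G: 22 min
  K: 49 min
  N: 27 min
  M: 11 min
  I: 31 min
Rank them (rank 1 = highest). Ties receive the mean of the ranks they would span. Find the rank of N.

Sorted (descending): 56, 49, 49, 31, 27, 27, 23, 22, 11
The 2 values of 49 occupy positions 2–3 → average rank (2+3)/2 = 2.5.
The 2 values of 27 occupy positions 5–6 → average rank (5+6)/2 = 5.5.
N has value 27 min → rank 5.5.

5.5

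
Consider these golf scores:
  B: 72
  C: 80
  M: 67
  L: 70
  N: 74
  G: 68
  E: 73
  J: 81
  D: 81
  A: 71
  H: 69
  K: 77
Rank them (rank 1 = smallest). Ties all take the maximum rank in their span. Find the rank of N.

Sorted (ascending): 67, 68, 69, 70, 71, 72, 73, 74, 77, 80, 81, 81
The 2 values of 81 occupy positions 11–12 → each gets rank 12.
N has value 74 → rank 8.

8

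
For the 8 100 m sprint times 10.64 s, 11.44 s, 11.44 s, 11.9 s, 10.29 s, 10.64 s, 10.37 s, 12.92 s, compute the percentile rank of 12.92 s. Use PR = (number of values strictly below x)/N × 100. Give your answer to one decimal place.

87.5

N = 8.
Strictly below 12.92: 7. Equal to 12.92: 1.
PR = 7/8 × 100 = 87.5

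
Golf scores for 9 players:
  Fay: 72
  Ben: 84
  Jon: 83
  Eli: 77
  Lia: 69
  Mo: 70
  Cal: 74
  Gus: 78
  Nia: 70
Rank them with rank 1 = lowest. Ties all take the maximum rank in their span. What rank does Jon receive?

8

Sorted (ascending): 69, 70, 70, 72, 74, 77, 78, 83, 84
The 2 values of 70 occupy positions 2–3 → each gets rank 3.
Jon has value 83 → rank 8.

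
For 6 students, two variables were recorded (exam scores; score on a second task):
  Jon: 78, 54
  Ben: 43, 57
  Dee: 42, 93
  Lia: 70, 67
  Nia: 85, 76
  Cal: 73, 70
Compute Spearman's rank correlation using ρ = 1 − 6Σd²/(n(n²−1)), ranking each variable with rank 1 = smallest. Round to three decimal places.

-0.200

Ranks of variable 1: 5, 2, 1, 3, 6, 4
Ranks of variable 2: 1, 2, 6, 3, 5, 4
d = r₁ − r₂: 4, 0, -5, 0, 1, 0
d²: 16, 0, 25, 0, 1, 0; Σd² = 42
ρ = 1 − 6·42/(6·35) = 1 − 252/210 = -0.200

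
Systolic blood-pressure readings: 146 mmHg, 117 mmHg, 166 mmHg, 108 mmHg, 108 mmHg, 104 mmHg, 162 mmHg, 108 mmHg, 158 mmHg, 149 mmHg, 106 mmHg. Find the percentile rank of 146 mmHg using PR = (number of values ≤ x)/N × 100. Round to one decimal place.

N = 11.
Strictly below 146: 6. Equal to 146: 1.
PR = 7/11 × 100 = 63.6

63.6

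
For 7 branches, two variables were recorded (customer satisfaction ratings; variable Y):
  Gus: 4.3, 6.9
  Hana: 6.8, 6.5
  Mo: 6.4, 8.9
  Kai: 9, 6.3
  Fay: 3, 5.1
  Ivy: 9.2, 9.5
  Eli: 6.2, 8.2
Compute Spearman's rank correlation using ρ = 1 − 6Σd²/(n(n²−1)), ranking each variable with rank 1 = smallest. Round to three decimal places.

0.429

Ranks of variable 1: 2, 5, 4, 6, 1, 7, 3
Ranks of variable 2: 4, 3, 6, 2, 1, 7, 5
d = r₁ − r₂: -2, 2, -2, 4, 0, 0, -2
d²: 4, 4, 4, 16, 0, 0, 4; Σd² = 32
ρ = 1 − 6·32/(7·48) = 1 − 192/336 = 0.429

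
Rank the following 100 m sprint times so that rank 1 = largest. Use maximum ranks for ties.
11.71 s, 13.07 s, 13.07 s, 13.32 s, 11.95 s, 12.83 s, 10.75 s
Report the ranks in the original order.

6, 3, 3, 1, 5, 4, 7

Sorted (descending): 13.32, 13.07, 13.07, 12.83, 11.95, 11.71, 10.75
The 2 values of 13.07 occupy positions 2–3 → each gets rank 3.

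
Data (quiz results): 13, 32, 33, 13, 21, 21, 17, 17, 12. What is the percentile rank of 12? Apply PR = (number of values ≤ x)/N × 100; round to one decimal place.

N = 9.
Strictly below 12: 0. Equal to 12: 1.
PR = 1/9 × 100 = 11.1

11.1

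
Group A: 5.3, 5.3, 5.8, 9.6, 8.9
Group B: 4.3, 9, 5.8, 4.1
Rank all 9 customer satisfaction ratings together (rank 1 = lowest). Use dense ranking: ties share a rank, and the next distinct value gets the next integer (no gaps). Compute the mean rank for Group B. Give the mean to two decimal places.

3.25

Sorted (ascending): 4.1, 4.3, 5.3, 5.3, 5.8, 5.8, 8.9, 9, 9.6
The 2 values of 5.3 share dense rank 3.
The 2 values of 5.8 share dense rank 4.
Remaining distinct values take the next consecutive integers.
Group B values → pooled ranks: 4.3→2, 9→6, 5.8→4, 4.1→1
Mean rank = (2 + 6 + 4 + 1) / 4 = 3.25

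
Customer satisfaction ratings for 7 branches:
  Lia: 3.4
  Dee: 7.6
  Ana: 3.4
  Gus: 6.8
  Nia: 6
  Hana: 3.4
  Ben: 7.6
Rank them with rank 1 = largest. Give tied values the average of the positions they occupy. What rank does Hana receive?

Sorted (descending): 7.6, 7.6, 6.8, 6, 3.4, 3.4, 3.4
The 2 values of 7.6 occupy positions 1–2 → average rank (1+2)/2 = 1.5.
The 3 values of 3.4 occupy positions 5–7 → average rank 6.
Hana has value 3.4 → rank 6.

6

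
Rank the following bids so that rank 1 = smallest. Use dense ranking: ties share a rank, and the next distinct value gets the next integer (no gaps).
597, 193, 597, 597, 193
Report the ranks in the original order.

2, 1, 2, 2, 1

Sorted (ascending): 193, 193, 597, 597, 597
The 2 values of 193 share dense rank 1.
The 3 values of 597 share dense rank 2.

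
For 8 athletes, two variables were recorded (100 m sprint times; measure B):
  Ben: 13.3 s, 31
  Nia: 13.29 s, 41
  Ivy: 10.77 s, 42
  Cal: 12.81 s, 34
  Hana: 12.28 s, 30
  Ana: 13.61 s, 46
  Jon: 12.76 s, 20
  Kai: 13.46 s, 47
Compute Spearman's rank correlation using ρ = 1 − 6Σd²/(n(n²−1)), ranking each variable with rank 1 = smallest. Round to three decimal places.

0.524

Ranks of variable 1: 6, 5, 1, 4, 2, 8, 3, 7
Ranks of variable 2: 3, 5, 6, 4, 2, 7, 1, 8
d = r₁ − r₂: 3, 0, -5, 0, 0, 1, 2, -1
d²: 9, 0, 25, 0, 0, 1, 4, 1; Σd² = 40
ρ = 1 − 6·40/(8·63) = 1 − 240/504 = 0.524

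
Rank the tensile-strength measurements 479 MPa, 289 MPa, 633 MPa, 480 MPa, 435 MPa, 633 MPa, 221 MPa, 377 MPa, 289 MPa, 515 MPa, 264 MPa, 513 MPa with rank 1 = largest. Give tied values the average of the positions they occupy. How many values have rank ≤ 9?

8

Sorted (descending): 633, 633, 515, 513, 480, 479, 435, 377, 289, 289, 264, 221
The 2 values of 633 occupy positions 1–2 → average rank (1+2)/2 = 1.5.
The 2 values of 289 occupy positions 9–10 → average rank (9+10)/2 = 9.5.
Ranks ≤ 9: {1.5, 1.5, 3, 4, 5, 6, 7, 8} → 8 values.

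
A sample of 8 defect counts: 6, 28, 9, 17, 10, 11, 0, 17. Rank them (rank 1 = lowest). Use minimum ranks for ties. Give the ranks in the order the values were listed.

2, 8, 3, 6, 4, 5, 1, 6

Sorted (ascending): 0, 6, 9, 10, 11, 17, 17, 28
The 2 values of 17 occupy positions 6–7 → each gets rank 6.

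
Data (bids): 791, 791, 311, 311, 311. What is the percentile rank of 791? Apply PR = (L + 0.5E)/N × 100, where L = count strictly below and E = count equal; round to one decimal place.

N = 5.
Strictly below 791: 3. Equal to 791: 2.
PR = (3 + 0.5·2)/5 × 100 = 80.0

80.0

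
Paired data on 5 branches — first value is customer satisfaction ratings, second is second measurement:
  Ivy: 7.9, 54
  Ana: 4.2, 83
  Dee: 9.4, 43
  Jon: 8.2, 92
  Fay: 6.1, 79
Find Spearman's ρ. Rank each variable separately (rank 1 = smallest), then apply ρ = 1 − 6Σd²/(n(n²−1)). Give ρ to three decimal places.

-0.400

Ranks of variable 1: 3, 1, 5, 4, 2
Ranks of variable 2: 2, 4, 1, 5, 3
d = r₁ − r₂: 1, -3, 4, -1, -1
d²: 1, 9, 16, 1, 1; Σd² = 28
ρ = 1 − 6·28/(5·24) = 1 − 168/120 = -0.400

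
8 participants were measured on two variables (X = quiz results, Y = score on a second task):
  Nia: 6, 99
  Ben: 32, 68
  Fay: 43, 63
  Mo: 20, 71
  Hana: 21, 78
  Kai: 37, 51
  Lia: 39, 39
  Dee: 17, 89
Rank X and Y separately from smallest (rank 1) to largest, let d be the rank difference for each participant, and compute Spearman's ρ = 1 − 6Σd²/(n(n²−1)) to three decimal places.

Ranks of variable 1: 1, 5, 8, 3, 4, 6, 7, 2
Ranks of variable 2: 8, 4, 3, 5, 6, 2, 1, 7
d = r₁ − r₂: -7, 1, 5, -2, -2, 4, 6, -5
d²: 49, 1, 25, 4, 4, 16, 36, 25; Σd² = 160
ρ = 1 − 6·160/(8·63) = 1 − 960/504 = -0.905

-0.905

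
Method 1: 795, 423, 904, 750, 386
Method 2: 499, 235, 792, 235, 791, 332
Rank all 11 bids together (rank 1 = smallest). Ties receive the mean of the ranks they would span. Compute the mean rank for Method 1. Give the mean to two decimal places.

7.40

Sorted (ascending): 235, 235, 332, 386, 423, 499, 750, 791, 792, 795, 904
The 2 values of 235 occupy positions 1–2 → average rank (1+2)/2 = 1.5.
Method 1 values → pooled ranks: 795→10, 423→5, 904→11, 750→7, 386→4
Mean rank = (10 + 5 + 11 + 7 + 4) / 5 = 7.40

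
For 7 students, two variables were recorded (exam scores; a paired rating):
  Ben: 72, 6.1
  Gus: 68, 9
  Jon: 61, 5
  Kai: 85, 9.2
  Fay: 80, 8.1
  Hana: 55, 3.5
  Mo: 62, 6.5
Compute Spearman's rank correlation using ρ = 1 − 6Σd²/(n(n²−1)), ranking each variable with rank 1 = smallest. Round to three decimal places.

Ranks of variable 1: 5, 4, 2, 7, 6, 1, 3
Ranks of variable 2: 3, 6, 2, 7, 5, 1, 4
d = r₁ − r₂: 2, -2, 0, 0, 1, 0, -1
d²: 4, 4, 0, 0, 1, 0, 1; Σd² = 10
ρ = 1 − 6·10/(7·48) = 1 − 60/336 = 0.821

0.821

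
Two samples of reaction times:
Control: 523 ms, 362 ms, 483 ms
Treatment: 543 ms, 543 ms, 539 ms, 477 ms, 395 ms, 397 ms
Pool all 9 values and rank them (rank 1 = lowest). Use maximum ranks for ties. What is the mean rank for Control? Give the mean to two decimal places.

Sorted (ascending): 362, 395, 397, 477, 483, 523, 539, 543, 543
The 2 values of 543 occupy positions 8–9 → each gets rank 9.
Control values → pooled ranks: 523→6, 362→1, 483→5
Mean rank = (6 + 1 + 5) / 3 = 4.00

4.00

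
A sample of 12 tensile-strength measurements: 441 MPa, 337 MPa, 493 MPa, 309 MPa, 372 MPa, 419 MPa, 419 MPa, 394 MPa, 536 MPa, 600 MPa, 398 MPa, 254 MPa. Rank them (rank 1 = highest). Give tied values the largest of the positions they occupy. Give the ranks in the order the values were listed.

Sorted (descending): 600, 536, 493, 441, 419, 419, 398, 394, 372, 337, 309, 254
The 2 values of 419 occupy positions 5–6 → each gets rank 6.

4, 10, 3, 11, 9, 6, 6, 8, 2, 1, 7, 12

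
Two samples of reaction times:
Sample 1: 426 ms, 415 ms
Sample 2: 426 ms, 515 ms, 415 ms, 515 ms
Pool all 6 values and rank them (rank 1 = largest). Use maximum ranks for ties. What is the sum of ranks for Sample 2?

14

Sorted (descending): 515, 515, 426, 426, 415, 415
The 2 values of 515 occupy positions 1–2 → each gets rank 2.
The 2 values of 426 occupy positions 3–4 → each gets rank 4.
The 2 values of 415 occupy positions 5–6 → each gets rank 6.
Sample 2 values → pooled ranks: 426→4, 515→2, 415→6, 515→2
Rank sum = 4 + 2 + 6 + 2 = 14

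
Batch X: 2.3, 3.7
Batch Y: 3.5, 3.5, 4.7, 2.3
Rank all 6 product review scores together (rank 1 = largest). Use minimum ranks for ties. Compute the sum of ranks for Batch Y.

12

Sorted (descending): 4.7, 3.7, 3.5, 3.5, 2.3, 2.3
The 2 values of 3.5 occupy positions 3–4 → each gets rank 3.
The 2 values of 2.3 occupy positions 5–6 → each gets rank 5.
Batch Y values → pooled ranks: 3.5→3, 3.5→3, 4.7→1, 2.3→5
Rank sum = 3 + 3 + 1 + 5 = 12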